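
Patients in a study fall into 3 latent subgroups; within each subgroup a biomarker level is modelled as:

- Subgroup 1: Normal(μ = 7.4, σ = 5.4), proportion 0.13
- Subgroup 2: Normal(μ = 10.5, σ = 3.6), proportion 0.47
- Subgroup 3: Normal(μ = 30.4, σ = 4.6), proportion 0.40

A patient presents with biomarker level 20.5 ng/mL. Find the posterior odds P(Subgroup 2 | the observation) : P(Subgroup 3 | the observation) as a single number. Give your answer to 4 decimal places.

The posterior odds equal the prior odds times the likelihood ratio: (w_i/w_j)·(f_i(x)/f_j(x)).
Normal densities:
  f_1 = (1/(5.4·√(2π)))·exp(−(20.5−7.4)²/(2·5.4²)) = 0.073878·exp(-2.94256) = 0.00389565
  f_2 = (1/(3.6·√(2π)))·exp(−(20.5−10.5)²/(2·3.6²)) = 0.110817·exp(-3.85802) = 0.00233932
  f_3 = (1/(4.6·√(2π)))·exp(−(20.5−30.4)²/(2·4.6²)) = 0.086727·exp(-2.31593) = 0.00855772
Odds = (0.47/0.40) × (0.00233932/0.00855772) = 1.175 × 0.273357 ≈ 0.3212

0.3212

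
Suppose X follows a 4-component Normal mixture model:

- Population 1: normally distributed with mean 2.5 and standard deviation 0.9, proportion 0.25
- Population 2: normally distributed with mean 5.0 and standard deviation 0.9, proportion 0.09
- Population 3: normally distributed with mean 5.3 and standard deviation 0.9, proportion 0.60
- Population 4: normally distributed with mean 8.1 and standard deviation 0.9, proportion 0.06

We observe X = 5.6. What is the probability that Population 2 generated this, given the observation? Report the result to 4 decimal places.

0.1123

P(component k | x) = w_k·f_k(x) / marginal(x), where marginal(x) = Σ_j w_j·f_j(x).
Normal densities:
  L_1 = 0.00117595
  L_2 = 0.354942
  L_3 = 0.419315
  L_4 = 0.00935726
Multiply by the mixture weights:
  w_1·L_1 = 0.25 × 0.00117595 = 0.000293988
  w_2·L_2 = 0.09 × 0.354942 = 0.0319448
  w_3·L_3 = 0.60 × 0.419315 = 0.251589
  w_4·L_4 = 0.06 × 0.00935726 = 0.000561436
Normaliser: 0.000293988 + 0.0319448 + 0.251589 + 0.000561436 = 0.284389
P(Population 2 | the observation) = 0.0319448 / 0.284389 ≈ 0.1123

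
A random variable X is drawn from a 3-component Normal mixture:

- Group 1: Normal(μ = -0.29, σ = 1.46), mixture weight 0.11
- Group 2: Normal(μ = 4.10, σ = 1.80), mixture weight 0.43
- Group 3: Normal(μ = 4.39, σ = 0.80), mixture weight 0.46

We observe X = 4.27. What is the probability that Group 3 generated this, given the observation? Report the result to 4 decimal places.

0.7046

By Bayes' theorem, P(k | x) = π_k f_k(x) / Σ_j π_j f_j(x).
Component likelihoods at x = 4.27:
  p_1 = 0.00208114
  p_2 = 0.220648
  p_3 = 0.493099
Multiply by the mixture weights:
  π_1·p_1 = 0.11 × 0.00208114 = 0.000228926
  π_2·p_2 = 0.43 × 0.220648 = 0.0948788
  π_3·p_3 = 0.46 × 0.493099 = 0.226826
Evidence: 0.000228926 + 0.0948788 + 0.226826 = 0.321933
So the posterior for Group 3 is 0.226826 / 0.321933 ≈ 0.7046.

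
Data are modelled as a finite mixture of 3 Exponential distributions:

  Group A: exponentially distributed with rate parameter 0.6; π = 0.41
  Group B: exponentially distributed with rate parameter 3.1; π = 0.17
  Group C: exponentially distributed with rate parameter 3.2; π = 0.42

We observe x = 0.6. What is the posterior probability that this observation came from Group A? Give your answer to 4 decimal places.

P(component k | x) = π_k·f_k(x) / marginal(x), where marginal(x) = Σ_j π_j·f_j(x).
Evaluate each component's likelihood at the observed value:
  f_A = 0.418606
  f_B = 0.482585
  f_C = 0.469142
Multiply by the mixture weights:
  π_A·f_A = 0.41 × 0.418606 = 0.171628
  π_B·f_B = 0.17 × 0.482585 = 0.0820395
  π_C·f_C = 0.42 × 0.469142 = 0.19704
Evidence: 0.171628 + 0.0820395 + 0.19704 = 0.450708
Responsibility of Group A: 0.171628 / 0.450708 ≈ 0.3808

0.3808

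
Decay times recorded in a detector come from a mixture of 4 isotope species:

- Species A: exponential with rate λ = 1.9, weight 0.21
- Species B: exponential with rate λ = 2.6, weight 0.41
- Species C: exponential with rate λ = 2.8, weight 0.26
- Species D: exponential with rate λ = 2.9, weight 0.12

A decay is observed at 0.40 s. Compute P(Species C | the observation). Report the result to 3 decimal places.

By Bayes' theorem, P(k | x) = P(Z=k) f_k(x) / Σ_j P(Z=j) f_j(x).
Component likelihoods at x = 0.40 s:
  L_A = 0.888566
  L_B = 0.918982
  L_C = 0.913583
  L_D = 0.90911
Prior × likelihood for each component:
  P(Z=A)·L_A = 0.21 × 0.888566 = 0.186599
  P(Z=B)·L_B = 0.41 × 0.918982 = 0.376783
  P(Z=C)·L_C = 0.26 × 0.913583 = 0.237532
  P(Z=D)·L_D = 0.12 × 0.90911 = 0.109093
Normaliser: 0.186599 + 0.376783 + 0.237532 + 0.109093 = 0.910006
P(Species C | the observation) ≈ 0.261

0.261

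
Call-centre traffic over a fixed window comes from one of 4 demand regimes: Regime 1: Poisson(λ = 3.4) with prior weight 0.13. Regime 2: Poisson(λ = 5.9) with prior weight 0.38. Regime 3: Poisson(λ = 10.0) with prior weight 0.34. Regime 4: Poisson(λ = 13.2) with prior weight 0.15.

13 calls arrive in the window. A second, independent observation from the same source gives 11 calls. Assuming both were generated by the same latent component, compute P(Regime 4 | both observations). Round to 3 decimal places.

Apply Bayes' rule: the posterior for each component is proportional to its prior times its likelihood at x.
Since both observations come from the same component, the likelihood for component k is f_k(x₁)·f_k(x₂).
  f_1 = [e^(−3.4)·3.4^13/13! = 4.34855e-05] × [0.000586828] = 2.55185e-08
  f_2 = [e^(−5.9)·5.9^13/13! = 0.00461805] × [0.0206956] = 9.55735e-05
  f_3 = [e^(−10.0)·10.0^13/13! = 0.0729079] × [0.113736] = 0.00829229
  f_4 = [e^(−13.2)·13.2^13/13! = 0.109773] × [0.0982812] = 0.0107886
Prior × likelihood for each component:
  P(Z=1)·f_1 = 0.13 × 2.55185e-08 = 3.31741e-09
  P(Z=2)·f_2 = 0.38 × 9.55735e-05 = 3.63179e-05
  P(Z=3)·f_3 = 0.34 × 0.00829229 = 0.00281938
  P(Z=4)·f_4 = 0.15 × 0.0107886 = 0.00161829
Denominator: 3.31741e-09 + 3.63179e-05 + 0.00281938 + 0.00161829 = 0.00447398
So the posterior for Regime 4 is 0.00161829 / 0.00447398 ≈ 0.362.

0.362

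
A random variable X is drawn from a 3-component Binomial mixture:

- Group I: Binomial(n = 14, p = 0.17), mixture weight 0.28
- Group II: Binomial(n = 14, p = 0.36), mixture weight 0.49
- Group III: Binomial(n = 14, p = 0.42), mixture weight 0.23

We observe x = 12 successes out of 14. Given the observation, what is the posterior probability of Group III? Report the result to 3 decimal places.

0.710

Posterior ∝ prior × likelihood, so P(k | x) ∝ π_k f_k(x); normalise over all components.
Component likelihoods at x = 12 successes out of 14:
  L_I = 3.65245e-08
  L_II = 0.000176617
  L_III = 0.000922335
Weight by the priors:
  π_I·L_I = 0.28 × 3.65245e-08 = 1.02269e-08
  π_II·L_II = 0.49 × 0.000176617 = 8.65421e-05
  π_III·L_III = 0.23 × 0.000922335 = 0.000212137
Marginal: 1.02269e-08 + 8.65421e-05 + 0.000212137 = 0.000298689
Responsibility of Group III: 0.000212137 / 0.000298689 ≈ 0.710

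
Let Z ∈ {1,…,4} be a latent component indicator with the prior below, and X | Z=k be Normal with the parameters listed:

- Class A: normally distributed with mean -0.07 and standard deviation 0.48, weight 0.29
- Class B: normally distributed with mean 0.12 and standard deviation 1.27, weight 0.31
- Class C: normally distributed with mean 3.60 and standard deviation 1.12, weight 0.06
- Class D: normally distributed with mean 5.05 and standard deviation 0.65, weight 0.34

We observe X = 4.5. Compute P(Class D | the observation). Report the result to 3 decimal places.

0.903

Posterior ∝ prior × likelihood, so P(k | x) ∝ π_k f_k(x); normalise over all components.
Normal densities:
  f_A = (1/(0.48·√(2π)))·exp(−(4.5−-0.07)²/(2·0.48²)) = 0.831130·exp(-45.32313) = 1.72219e-20
  f_B = (1/(1.27·√(2π)))·exp(−(4.5−0.12)²/(2·1.27²)) = 0.314128·exp(-5.94718) = 0.000820882
  f_C = (1/(1.12·√(2π)))·exp(−(4.5−3.60)²/(2·1.12²)) = 0.356198·exp(-0.32286) = 0.257914
  f_D = (1/(0.65·√(2π)))·exp(−(4.5−5.05)²/(2·0.65²)) = 0.613757·exp(-0.35799) = 0.429066
Multiply by the mixture weights:
  π_A·f_A = 0.29 × 1.72219e-20 = 4.99436e-21
  π_B·f_B = 0.31 × 0.000820882 = 0.000254473
  π_C·f_C = 0.06 × 0.257914 = 0.0154748
  π_D·f_D = 0.34 × 0.429066 = 0.145883
Denominator: 4.99436e-21 + 0.000254473 + 0.0154748 + 0.145883 = 0.161612
P(Class D | x) = 0.145883 / 0.161612 ≈ 0.903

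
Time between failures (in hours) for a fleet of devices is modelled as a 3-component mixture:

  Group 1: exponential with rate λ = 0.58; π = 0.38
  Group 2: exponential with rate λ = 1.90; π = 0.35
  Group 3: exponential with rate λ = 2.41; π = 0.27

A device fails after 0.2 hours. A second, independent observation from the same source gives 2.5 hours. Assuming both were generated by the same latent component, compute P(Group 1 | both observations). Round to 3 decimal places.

Posterior ∝ prior × likelihood, so P(k | x) ∝ w_k f_k(x); normalise over all components.
Since both observations come from the same component, the likelihood for component k is f_k(x₁)·f_k(x₂).
  p_1 = [0.58·e^(−0.58·0.2) = 0.58·e^(−0.1160) = 0.516476] × [0.136051] = 0.0702669
  p_2 = [1.90·e^(−1.90·0.2) = 1.90·e^(−0.3800) = 1.29934] × [0.0164382] = 0.0213588
  p_3 = [2.41·e^(−2.41·0.2) = 2.41·e^(−0.4820) = 1.48829] × [0.0058263] = 0.00867121
Weight by the priors:
  w_1·p_1 = 0.38 × 0.0702669 = 0.0267014
  w_2·p_2 = 0.35 × 0.0213588 = 0.00747557
  w_3·p_3 = 0.27 × 0.00867121 = 0.00234123
Evidence: 0.0267014 + 0.00747557 + 0.00234123 = 0.0365182
So the posterior for Group 1 is 0.0267014 / 0.0365182 ≈ 0.731.

0.731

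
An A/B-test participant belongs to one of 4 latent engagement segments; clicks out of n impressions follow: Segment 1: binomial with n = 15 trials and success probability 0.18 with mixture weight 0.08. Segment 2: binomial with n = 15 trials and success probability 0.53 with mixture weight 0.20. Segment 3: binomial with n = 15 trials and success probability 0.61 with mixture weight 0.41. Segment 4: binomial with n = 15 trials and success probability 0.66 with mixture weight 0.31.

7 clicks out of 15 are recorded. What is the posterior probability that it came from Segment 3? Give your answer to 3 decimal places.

The responsibility of component k is w_k f_k(x) divided by Σ_j w_j f_j(x).
Component likelihoods at x = 7 clicks out of 15:
  p_1 = C(15,7)·0.18^7·0.82^8 = 6435·6.1222e-06·0.204414 = 0.00805317
  p_2 = C(15,7)·0.53^7·0.47^8 = 6435·0.0117471·0.00238113 = 0.179996
  p_3 = C(15,7)·0.61^7·0.39^8 = 6435·0.0314274·0.000535201 = 0.108237
  p_4 = C(15,7)·0.66^7·0.34^8 = 6435·0.0545516·0.000178579 = 0.0626884
Multiply by the mixture weights:
  w_1·p_1 = 0.08 × 0.00805317 = 0.000644254
  w_2·p_2 = 0.20 × 0.179996 = 0.0359992
  w_3·p_3 = 0.41 × 0.108237 = 0.044377
  w_4·p_4 = 0.31 × 0.0626884 = 0.0194334
Evidence: 0.000644254 + 0.0359992 + 0.044377 + 0.0194334 = 0.100454
So the posterior for Segment 3 is 0.044377 / 0.100454 ≈ 0.442.

0.442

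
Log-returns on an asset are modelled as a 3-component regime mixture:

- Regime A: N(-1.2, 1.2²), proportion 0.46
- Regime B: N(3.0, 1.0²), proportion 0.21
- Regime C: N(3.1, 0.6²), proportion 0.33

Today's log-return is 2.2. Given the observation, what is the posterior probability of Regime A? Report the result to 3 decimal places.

P(component k | x) = π_k·f_k(x) / marginal(x), where marginal(x) = Σ_j π_j·f_j(x).
Normal densities:
  p_A = 0.00600508
  p_B = 0.289692
  p_C = 0.215863
Weight by the priors:
  π_A·p_A = 0.46 × 0.00600508 = 0.00276234
  π_B·p_B = 0.21 × 0.289692 = 0.0608352
  π_C·p_C = 0.33 × 0.215863 = 0.0712347
Denominator: 0.00276234 + 0.0608352 + 0.0712347 = 0.134832
So the posterior for Regime A is 0.00276234 / 0.134832 ≈ 0.020.

0.020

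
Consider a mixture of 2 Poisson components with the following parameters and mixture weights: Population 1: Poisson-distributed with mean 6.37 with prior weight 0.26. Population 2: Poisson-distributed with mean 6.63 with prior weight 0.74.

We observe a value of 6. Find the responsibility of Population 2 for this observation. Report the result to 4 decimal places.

Apply Bayes' rule: the posterior for each component is proportional to its prior times its likelihood at x.
Component likelihoods at x = 6:
  L_1 = e^(−6.37)·6.37^6/6! = 0.158872
  L_2 = e^(−6.63)·6.63^6/6! = 0.155731
Weight by the priors:
  π_1·L_1 = 0.26 × 0.158872 = 0.0413068
  π_2·L_2 = 0.74 × 0.155731 = 0.115241
Marginal: 0.0413068 + 0.115241 = 0.156548
So the posterior for Population 2 is 0.115241 / 0.156548 ≈ 0.7361.

0.7361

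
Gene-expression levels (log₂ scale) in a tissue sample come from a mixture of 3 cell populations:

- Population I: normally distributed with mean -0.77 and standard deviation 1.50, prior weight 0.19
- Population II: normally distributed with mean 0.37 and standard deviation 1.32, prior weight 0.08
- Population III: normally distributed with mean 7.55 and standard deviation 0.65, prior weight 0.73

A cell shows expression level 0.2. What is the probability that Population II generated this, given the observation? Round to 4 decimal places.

0.3690

By Bayes' theorem, P(k | x) = π_k f_k(x) / Σ_j π_j f_j(x).
Normal densities:
  p_I = 0.215781
  p_II = 0.299733
  p_III = 1.05366e-28
Unnormalised posteriors:
  π_I·p_I = 0.19 × 0.215781 = 0.0409983
  π_II·p_II = 0.08 × 0.299733 = 0.0239786
  π_III·p_III = 0.73 × 1.05366e-28 = 7.69175e-29
Marginal: 0.0409983 + 0.0239786 + 7.69175e-29 = 0.064977
P(Population II | data) ≈ 0.3690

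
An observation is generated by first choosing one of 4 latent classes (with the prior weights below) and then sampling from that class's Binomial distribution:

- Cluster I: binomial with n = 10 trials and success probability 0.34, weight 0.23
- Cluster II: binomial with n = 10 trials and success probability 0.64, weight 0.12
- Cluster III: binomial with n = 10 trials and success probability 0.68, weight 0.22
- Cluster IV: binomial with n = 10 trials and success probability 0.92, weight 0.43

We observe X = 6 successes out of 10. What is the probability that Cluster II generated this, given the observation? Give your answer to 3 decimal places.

0.311

P(component k | x) = P(Z=k)·f_k(x) / marginal(x), where marginal(x) = Σ_j P(Z=j)·f_j(x).
Binomial probabilities:
  f_I = 0.0615557
  f_II = 0.242387
  f_III = 0.217707
  f_IV = 0.00521562
Weight by the priors:
  P(Z=I)·f_I = 0.23 × 0.0615557 = 0.0141578
  P(Z=II)·f_II = 0.12 × 0.242387 = 0.0290864
  P(Z=III)·f_III = 0.22 × 0.217707 = 0.0478956
  P(Z=IV)·f_IV = 0.43 × 0.00521562 = 0.00224272
Sum: 0.0141578 + 0.0290864 + 0.0478956 + 0.00224272 = 0.0933825
So the posterior for Cluster II is 0.0290864 / 0.0933825 ≈ 0.311.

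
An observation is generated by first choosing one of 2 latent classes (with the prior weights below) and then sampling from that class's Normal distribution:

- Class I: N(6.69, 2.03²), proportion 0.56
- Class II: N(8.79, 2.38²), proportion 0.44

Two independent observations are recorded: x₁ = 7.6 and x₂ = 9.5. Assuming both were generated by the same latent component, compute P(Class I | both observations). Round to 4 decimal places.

The responsibility of component k is π_k f_k(x) divided by Σ_j π_j f_j(x).
Since both observations come from the same component, the likelihood for component k is f_k(x₁)·f_k(x₂).
  L_I = [(1/(2.03·√(2π)))·exp(−(7.6−6.69)²/(2·2.03²)) = 0.196523·exp(-0.10048) = 0.177737] × [0.0753938] = 0.0134003
  L_II = [(1/(2.38·√(2π)))·exp(−(7.6−8.79)²/(2·2.38²)) = 0.167623·exp(-0.12500) = 0.147927] × [0.160328] = 0.0237167
Unnormalised posteriors:
  π_I·L_I = 0.56 × 0.0134003 = 0.00750416
  π_II·L_II = 0.44 × 0.0237167 = 0.0104354
Denominator: 0.00750416 + 0.0104354 = 0.0179395
P(Class I | data) ≈ 0.4183

0.4183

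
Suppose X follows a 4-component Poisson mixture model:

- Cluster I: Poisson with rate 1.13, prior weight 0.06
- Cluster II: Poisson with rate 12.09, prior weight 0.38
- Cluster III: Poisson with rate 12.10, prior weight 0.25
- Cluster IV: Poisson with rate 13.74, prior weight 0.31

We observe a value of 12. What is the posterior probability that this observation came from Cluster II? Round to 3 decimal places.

P(component k | x) = P(Z=k)·f_k(x) / marginal(x), where marginal(x) = Σ_j P(Z=j)·f_j(x).
Poisson probabilities:
  p_I = e^(−1.13)·1.13^12/12! = 2.92315e-09
  p_II = e^(−12.09)·12.09^12/12! = 0.11433
  p_III = e^(−12.10)·12.10^12/12! = 0.114321
  p_IV = e^(−13.74)·13.74^12/12! = 0.101929
Weight by the priors:
  P(Z=I)·p_I = 0.06 × 2.92315e-09 = 1.75389e-10
  P(Z=II)·p_II = 0.38 × 0.11433 = 0.0434452
  P(Z=III)·p_III = 0.25 × 0.114321 = 0.0285801
  P(Z=IV)·p_IV = 0.31 × 0.101929 = 0.031598
Denominator: 1.75389e-10 + 0.0434452 + 0.0285801 + 0.031598 = 0.103623
P(Cluster II | 12) = 0.0434452 / 0.103623 ≈ 0.419

0.419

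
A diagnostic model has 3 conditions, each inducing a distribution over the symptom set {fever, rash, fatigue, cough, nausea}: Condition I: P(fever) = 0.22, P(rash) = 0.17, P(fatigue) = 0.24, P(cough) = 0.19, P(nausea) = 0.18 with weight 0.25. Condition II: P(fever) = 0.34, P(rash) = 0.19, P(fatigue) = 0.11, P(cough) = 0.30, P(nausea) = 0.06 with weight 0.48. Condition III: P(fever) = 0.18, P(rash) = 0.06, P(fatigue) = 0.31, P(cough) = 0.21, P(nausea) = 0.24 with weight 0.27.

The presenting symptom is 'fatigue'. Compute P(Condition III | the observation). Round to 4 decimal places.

0.4260

P(component k | x) = w_k·f_k(x) / marginal(x), where marginal(x) = Σ_j w_j·f_j(x).
Component likelihoods at x = 'fatigue':
  p_I = P(fatigue | comp) = 0.24
  p_II = P(fatigue | comp) = 0.11
  p_III = P(fatigue | comp) = 0.31
Prior × likelihood for each component:
  w_I·p_I = 0.25 × 0.24 = 0.06
  w_II·p_II = 0.48 × 0.11 = 0.0528
  w_III·p_III = 0.27 × 0.31 = 0.0837
Evidence: 0.06 + 0.0528 + 0.0837 = 0.1965
P(Condition III | 'fatigue') ≈ 0.4260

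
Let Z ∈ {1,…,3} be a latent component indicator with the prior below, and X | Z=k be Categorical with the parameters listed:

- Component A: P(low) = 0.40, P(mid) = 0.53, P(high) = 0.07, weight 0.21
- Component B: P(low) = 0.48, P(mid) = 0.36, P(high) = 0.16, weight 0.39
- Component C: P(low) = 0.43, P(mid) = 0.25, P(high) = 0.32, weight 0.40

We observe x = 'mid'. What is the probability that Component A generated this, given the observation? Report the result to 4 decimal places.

0.3165

P(component k | x) = w_k·f_k(x) / marginal(x), where marginal(x) = Σ_j w_j·f_j(x).
Categorical probabilities:
  f_A = P(mid | comp) = 0.53
  f_B = P(mid | comp) = 0.36
  f_C = P(mid | comp) = 0.25
Unnormalised posteriors:
  w_A·f_A = 0.21 × 0.53 = 0.1113
  w_B·f_B = 0.39 × 0.36 = 0.1404
  w_C·f_C = 0.40 × 0.25 = 0.1
Denominator: 0.1113 + 0.1404 + 0.1 = 0.3517
P(Component A | x) ≈ 0.3165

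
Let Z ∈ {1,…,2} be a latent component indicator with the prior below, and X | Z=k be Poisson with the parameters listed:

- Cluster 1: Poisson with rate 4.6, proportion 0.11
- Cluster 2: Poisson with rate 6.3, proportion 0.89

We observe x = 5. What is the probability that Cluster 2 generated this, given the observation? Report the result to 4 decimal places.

P(component k | x) = w_k·f_k(x) / marginal(x), where marginal(x) = Σ_j w_j·f_j(x).
Poisson probabilities:
  f_1 = 0.172526
  f_2 = 0.151868
Multiply by the mixture weights:
  w_1·f_1 = 0.11 × 0.172526 = 0.0189778
  w_2·f_2 = 0.89 × 0.151868 = 0.135163
Evidence: 0.0189778 + 0.135163 = 0.15414
P(Cluster 2 | data) ≈ 0.8769

0.8769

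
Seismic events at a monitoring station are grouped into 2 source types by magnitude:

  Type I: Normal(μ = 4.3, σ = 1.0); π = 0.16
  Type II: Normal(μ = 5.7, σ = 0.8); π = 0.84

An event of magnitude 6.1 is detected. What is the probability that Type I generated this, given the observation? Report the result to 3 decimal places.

0.033

The responsibility of component k is π_k f_k(x) divided by Σ_j π_j f_j(x).
Evaluate each component's likelihood at the observed value:
  p_I = (1/(1.0·√(2π)))·exp(−(6.1−4.3)²/(2·1.0²)) = 0.398942·exp(-1.62000) = 0.0789502
  p_II = (1/(0.8·√(2π)))·exp(−(6.1−5.7)²/(2·0.8²)) = 0.498678·exp(-0.12500) = 0.440082
Multiply by the mixture weights:
  π_I·p_I = 0.16 × 0.0789502 = 0.012632
  π_II·p_II = 0.84 × 0.440082 = 0.369669
Evidence: 0.012632 + 0.369669 = 0.382301
P(Type I | data) ≈ 0.033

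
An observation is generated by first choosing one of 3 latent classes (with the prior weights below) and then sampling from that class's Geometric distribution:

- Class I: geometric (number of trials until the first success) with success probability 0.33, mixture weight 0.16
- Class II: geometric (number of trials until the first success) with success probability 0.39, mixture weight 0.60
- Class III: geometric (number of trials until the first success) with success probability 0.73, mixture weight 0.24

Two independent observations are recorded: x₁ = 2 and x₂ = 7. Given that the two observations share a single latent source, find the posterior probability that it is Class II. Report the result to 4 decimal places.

0.7284

Posterior ∝ prior × likelihood, so P(k | x) ∝ π_k f_k(x); normalise over all components.
Since both observations come from the same component, the likelihood for component k is f_k(x₁)·f_k(x₂).
  p_I = [0.2211] × [0.0298513] = 0.00660011
  p_II = [0.2379] × [0.0200929] = 0.00478011
  p_III = [0.1971] × [0.000282817] = 5.57432e-05
Weight by the priors:
  π_I·p_I = 0.16 × 0.00660011 = 0.00105602
  π_II·p_II = 0.60 × 0.00478011 = 0.00286807
  π_III·p_III = 0.24 × 5.57432e-05 = 1.33784e-05
Normaliser: 0.00105602 + 0.00286807 + 1.33784e-05 = 0.00393746
So the posterior for Class II is 0.00286807 / 0.00393746 ≈ 0.7284.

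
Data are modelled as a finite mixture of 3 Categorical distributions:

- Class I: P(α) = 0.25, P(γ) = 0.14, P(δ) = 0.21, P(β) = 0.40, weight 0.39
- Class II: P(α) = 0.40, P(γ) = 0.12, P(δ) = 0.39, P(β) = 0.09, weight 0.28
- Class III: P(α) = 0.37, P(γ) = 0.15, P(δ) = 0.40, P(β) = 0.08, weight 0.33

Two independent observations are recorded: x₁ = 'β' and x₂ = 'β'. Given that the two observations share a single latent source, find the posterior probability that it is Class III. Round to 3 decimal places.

P(component k | x) = π_k·f_k(x) / marginal(x), where marginal(x) = Σ_j π_j·f_j(x).
Since both observations come from the same component, the likelihood for component k is f_k(x₁)·f_k(x₂).
  p_I = [P(β | comp) = 0.40] × [0.4] = 0.16
  p_II = [P(β | comp) = 0.09] × [0.09] = 0.0081
  p_III = [P(β | comp) = 0.08] × [0.08] = 0.0064
Prior × likelihood for each component:
  π_I·p_I = 0.39 × 0.16 = 0.0624
  π_II·p_II = 0.28 × 0.0081 = 0.002268
  π_III·p_III = 0.33 × 0.0064 = 0.002112
Evidence: 0.0624 + 0.002268 + 0.002112 = 0.06678
P(Class III | x₁, x₂) = 0.002112 / 0.06678 ≈ 0.032

0.032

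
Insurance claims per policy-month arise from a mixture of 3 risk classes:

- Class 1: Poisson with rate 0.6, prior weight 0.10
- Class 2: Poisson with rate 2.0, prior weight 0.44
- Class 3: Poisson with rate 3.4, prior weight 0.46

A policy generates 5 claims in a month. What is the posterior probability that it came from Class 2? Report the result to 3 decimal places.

0.214

Apply Bayes' rule: the posterior for each component is proportional to its prior times its likelihood at x.
Component likelihoods at x = 5 claims:
  L_1 = 0.00035563
  L_2 = 0.0360894
  L_3 = 0.126361
Weight by the priors:
  w_1·L_1 = 0.10 × 0.00035563 = 3.5563e-05
  w_2·L_2 = 0.44 × 0.0360894 = 0.0158793
  w_3·L_3 = 0.46 × 0.126361 = 0.0581259
Sum: 3.5563e-05 + 0.0158793 + 0.0581259 = 0.0740408
Responsibility of Class 2: 0.0158793 / 0.0740408 ≈ 0.214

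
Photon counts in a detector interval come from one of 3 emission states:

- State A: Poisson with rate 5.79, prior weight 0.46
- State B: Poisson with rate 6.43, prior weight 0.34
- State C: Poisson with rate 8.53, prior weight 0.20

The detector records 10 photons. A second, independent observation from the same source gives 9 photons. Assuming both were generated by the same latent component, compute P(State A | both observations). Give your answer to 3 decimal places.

0.187

The responsibility of component k is π_k f_k(x) divided by Σ_j π_j f_j(x).
Since both observations come from the same component, the likelihood for component k is f_k(x₁)·f_k(x₂).
  L_A = [e^(−5.79)·5.79^10/10! = 0.0356827] × [0.0616281] = 0.00219906
  L_B = [e^(−6.43)·6.43^10/10! = 0.0536826] × [0.0834876] = 0.00448183
  L_C = [e^(−8.53)·8.53^10/10! = 0.110967] × [0.130091] = 0.0144358
Unnormalised posteriors:
  π_A·L_A = 0.46 × 0.00219906 = 0.00101157
  π_B·L_B = 0.34 × 0.00448183 = 0.00152382
  π_C·L_C = 0.20 × 0.0144358 = 0.00288717
Evidence: 0.00101157 + 0.00152382 + 0.00288717 = 0.00542255
P(State A | x₁,x₂) ≈ 0.187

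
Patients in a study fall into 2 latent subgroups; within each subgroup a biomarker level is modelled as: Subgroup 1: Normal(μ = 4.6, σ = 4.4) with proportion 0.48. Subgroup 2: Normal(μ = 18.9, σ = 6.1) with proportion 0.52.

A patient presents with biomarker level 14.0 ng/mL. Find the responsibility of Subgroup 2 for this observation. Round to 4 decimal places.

0.8472

By Bayes' theorem, P(k | x) = π_k f_k(x) / Σ_j π_j f_j(x).
Component likelihoods at x = 14.0 ng/mL:
  f_1 = 0.00925522
  f_2 = 0.0473658
Unnormalised posteriors:
  π_1·f_1 = 0.48 × 0.00925522 = 0.0044425
  π_2·f_2 = 0.52 × 0.0473658 = 0.0246302
Sum: 0.0044425 + 0.0246302 = 0.0290727
P(Subgroup 2 | 14.0 ng/mL) = 0.0246302 / 0.0290727 ≈ 0.8472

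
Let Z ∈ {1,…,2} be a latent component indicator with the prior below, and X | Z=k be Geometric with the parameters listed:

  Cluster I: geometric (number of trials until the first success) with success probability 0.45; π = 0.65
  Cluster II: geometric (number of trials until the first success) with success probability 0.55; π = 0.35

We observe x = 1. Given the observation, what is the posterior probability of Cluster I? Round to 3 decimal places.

P(component k | x) = P(Z=k)·f_k(x) / marginal(x), where marginal(x) = Σ_j P(Z=j)·f_j(x).
Evaluate each component's likelihood at the observed value:
  f_I = 0.45
  f_II = 0.55
Prior × likelihood for each component:
  P(Z=I)·f_I = 0.65 × 0.45 = 0.2925
  P(Z=II)·f_II = 0.35 × 0.55 = 0.1925
Denominator: 0.2925 + 0.1925 = 0.485
P(Cluster I | x) ≈ 0.603

0.603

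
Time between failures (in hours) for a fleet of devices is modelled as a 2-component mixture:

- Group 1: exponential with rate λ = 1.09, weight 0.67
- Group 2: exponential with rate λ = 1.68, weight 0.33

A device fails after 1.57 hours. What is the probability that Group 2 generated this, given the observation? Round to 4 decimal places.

0.2311

By Bayes' theorem, P(k | x) = w_k f_k(x) / Σ_j w_j f_j(x).
Component likelihoods at x = 1.57 hours:
  f_1 = 1.09·e^(−1.09·1.57) = 1.09·e^(−1.7113) = 0.196888
  f_2 = 1.68·e^(−1.68·1.57) = 1.68·e^(−2.6376) = 0.120175
Weight by the priors:
  w_1·f_1 = 0.67 × 0.196888 = 0.131915
  w_2·f_2 = 0.33 × 0.120175 = 0.0396578
Marginal: 0.131915 + 0.0396578 = 0.171572
Responsibility of Group 2: 0.0396578 / 0.171572 ≈ 0.2311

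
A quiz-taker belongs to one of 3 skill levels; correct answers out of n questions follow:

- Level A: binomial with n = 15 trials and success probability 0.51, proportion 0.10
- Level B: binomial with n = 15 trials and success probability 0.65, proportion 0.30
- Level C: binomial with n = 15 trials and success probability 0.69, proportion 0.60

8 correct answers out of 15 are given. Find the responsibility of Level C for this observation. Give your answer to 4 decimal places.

0.4782

P(component k | x) = w_k·f_k(x) / marginal(x), where marginal(x) = Σ_j w_j·f_j(x).
Component likelihoods at x = 8 correct answers out of 15:
  f_A = 0.199748
  f_B = 0.131926
  f_C = 0.0909648
Multiply by the mixture weights:
  w_A·f_A = 0.10 × 0.199748 = 0.0199748
  w_B·f_B = 0.30 × 0.131926 = 0.0395779
  w_C·f_C = 0.60 × 0.0909648 = 0.0545789
Sum: 0.0199748 + 0.0395779 + 0.0545789 = 0.114132
So the posterior for Level C is 0.0545789 / 0.114132 ≈ 0.4782.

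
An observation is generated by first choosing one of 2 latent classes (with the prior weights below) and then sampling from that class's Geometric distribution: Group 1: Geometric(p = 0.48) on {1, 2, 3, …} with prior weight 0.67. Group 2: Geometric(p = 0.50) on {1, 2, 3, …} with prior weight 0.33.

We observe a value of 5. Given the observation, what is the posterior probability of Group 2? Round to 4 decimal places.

Posterior ∝ prior × likelihood, so P(k | x) ∝ π_k f_k(x); normalise over all components.
Evaluate each component's likelihood at the observed value:
  p_1 = 0.48·(1−0.48)^4 = 0.48·0.0731162 = 0.0350958
  p_2 = 0.50·(1−0.50)^4 = 0.50·0.0625 = 0.03125
Multiply by the mixture weights:
  π_1·p_1 = 0.67 × 0.0350958 = 0.0235142
  π_2·p_2 = 0.33 × 0.03125 = 0.0103125
Evidence: 0.0235142 + 0.0103125 = 0.0338267
So the posterior for Group 2 is 0.0103125 / 0.0338267 ≈ 0.3049.

0.3049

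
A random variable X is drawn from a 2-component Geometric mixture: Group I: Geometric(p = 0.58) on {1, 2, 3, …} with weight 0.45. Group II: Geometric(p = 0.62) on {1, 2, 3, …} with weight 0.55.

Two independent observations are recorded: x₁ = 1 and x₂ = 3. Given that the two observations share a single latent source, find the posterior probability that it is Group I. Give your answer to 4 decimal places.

Apply Bayes' rule: the posterior for each component is proportional to its prior times its likelihood at x.
Since both observations come from the same component, the likelihood for component k is f_k(x₁)·f_k(x₂).
  f_I = [0.58] × [0.102312] = 0.059341
  f_II = [0.62] × [0.089528] = 0.0555074
Prior × likelihood for each component:
  w_I·f_I = 0.45 × 0.059341 = 0.0267034
  w_II·f_II = 0.55 × 0.0555074 = 0.030529
Marginal: 0.0267034 + 0.030529 = 0.0572325
So the posterior for Group I is 0.0267034 / 0.0572325 ≈ 0.4666.

0.4666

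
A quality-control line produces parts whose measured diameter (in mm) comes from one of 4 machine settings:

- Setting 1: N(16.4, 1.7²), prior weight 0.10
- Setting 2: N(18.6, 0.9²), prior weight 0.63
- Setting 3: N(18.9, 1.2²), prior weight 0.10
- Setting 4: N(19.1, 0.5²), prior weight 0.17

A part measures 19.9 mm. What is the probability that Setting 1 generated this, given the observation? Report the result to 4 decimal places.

0.0174

P(component k | x) = π_k·f_k(x) / marginal(x), where marginal(x) = Σ_j π_j·f_j(x).
Normal densities:
  L_1 = 0.0281856
  L_2 = 0.156173
  L_3 = 0.234927
  L_4 = 0.221842
Unnormalised posteriors:
  π_1·L_1 = 0.10 × 0.0281856 = 0.00281856
  π_2·L_2 = 0.63 × 0.156173 = 0.0983893
  π_3·L_3 = 0.10 × 0.234927 = 0.0234927
  π_4·L_4 = 0.17 × 0.221842 = 0.0377131
Denominator: 0.00281856 + 0.0983893 + 0.0234927 + 0.0377131 = 0.162414
So the posterior for Setting 1 is 0.00281856 / 0.162414 ≈ 0.0174.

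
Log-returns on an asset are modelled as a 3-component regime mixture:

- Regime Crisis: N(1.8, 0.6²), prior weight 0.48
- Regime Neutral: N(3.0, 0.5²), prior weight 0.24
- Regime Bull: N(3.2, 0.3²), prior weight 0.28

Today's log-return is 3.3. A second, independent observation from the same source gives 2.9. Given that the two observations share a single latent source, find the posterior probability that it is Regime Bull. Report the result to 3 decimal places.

By Bayes' theorem, P(k | x) = w_k f_k(x) / Σ_j w_j f_j(x).
Since both observations come from the same component, the likelihood for component k is f_k(x₁)·f_k(x₂).
  p_Crisis = [(1/(0.6·√(2π)))·exp(−(3.3−1.8)²/(2·0.6²)) = 0.664904·exp(-3.12500) = 0.0292138] × [0.123852] = 0.00361819
  p_Neutral = [(1/(0.5·√(2π)))·exp(−(3.3−3.0)²/(2·0.5²)) = 0.797885·exp(-0.18000) = 0.666449] × [0.782085] = 0.52122
  p_Bull = [(1/(0.3·√(2π)))·exp(−(3.3−3.2)²/(2·0.3²)) = 1.329808·exp(-0.05556) = 1.25794] × [0.806569] = 1.01462
Unnormalised posteriors:
  w_Crisis·p_Crisis = 0.48 × 0.00361819 = 0.00173673
  w_Neutral·p_Neutral = 0.24 × 0.52122 = 0.125093
  w_Bull·p_Bull = 0.28 × 1.01462 = 0.284093
Evidence: 0.00173673 + 0.125093 + 0.284093 = 0.410923
P(Regime Bull | x) = 0.284093 / 0.410923 ≈ 0.691

0.691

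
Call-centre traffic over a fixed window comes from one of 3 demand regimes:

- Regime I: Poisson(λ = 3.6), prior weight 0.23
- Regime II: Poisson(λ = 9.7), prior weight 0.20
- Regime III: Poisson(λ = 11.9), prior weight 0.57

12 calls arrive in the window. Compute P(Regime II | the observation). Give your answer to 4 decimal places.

The responsibility of component k is π_k f_k(x) divided by Σ_j π_j f_j(x).
Poisson probabilities:
  L_I = e^(−3.6)·3.6^12/12! = 0.000270292
  L_II = e^(−9.7)·9.7^12/12! = 0.0887702
  L_III = e^(−11.9)·11.9^12/12! = 0.11432
Prior × likelihood for each component:
  π_I·L_I = 0.23 × 0.000270292 = 6.21671e-05
  π_II·L_II = 0.20 × 0.0887702 = 0.017754
  π_III·L_III = 0.57 × 0.11432 = 0.0651624
Marginal: 6.21671e-05 + 0.017754 + 0.0651624 = 0.0829786
P(Regime II | x) = 0.017754 / 0.0829786 ≈ 0.2140

0.2140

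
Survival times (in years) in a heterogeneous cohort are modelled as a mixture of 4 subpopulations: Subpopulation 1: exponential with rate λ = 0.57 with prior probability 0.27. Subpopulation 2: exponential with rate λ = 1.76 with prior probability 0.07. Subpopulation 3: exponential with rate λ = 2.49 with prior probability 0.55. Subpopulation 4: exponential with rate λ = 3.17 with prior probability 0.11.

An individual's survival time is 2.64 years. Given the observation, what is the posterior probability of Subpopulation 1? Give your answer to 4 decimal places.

By Bayes' theorem, P(k | x) = π_k f_k(x) / Σ_j π_j f_j(x).
Component likelihoods at x = 2.64 years:
  p_1 = 0.57·e^(−0.57·2.64) = 0.57·e^(−1.5048) = 0.126575
  p_2 = 1.76·e^(−1.76·2.64) = 1.76·e^(−4.6464) = 0.0168891
  p_3 = 2.49·e^(−2.49·2.64) = 2.49·e^(−6.5736) = 0.00347793
  p_4 = 3.17·e^(−3.17·2.64) = 3.17·e^(−8.3688) = 0.00073542
Prior × likelihood for each component:
  π_1·p_1 = 0.27 × 0.126575 = 0.0341753
  π_2·p_2 = 0.07 × 0.0168891 = 0.00118224
  π_3·p_3 = 0.55 × 0.00347793 = 0.00191286
  π_4·p_4 = 0.11 × 0.00073542 = 8.08962e-05
Evidence: 0.0341753 + 0.00118224 + 0.00191286 + 8.08962e-05 = 0.0373513
P(Subpopulation 1 | 2.64 years) ≈ 0.9150

0.9150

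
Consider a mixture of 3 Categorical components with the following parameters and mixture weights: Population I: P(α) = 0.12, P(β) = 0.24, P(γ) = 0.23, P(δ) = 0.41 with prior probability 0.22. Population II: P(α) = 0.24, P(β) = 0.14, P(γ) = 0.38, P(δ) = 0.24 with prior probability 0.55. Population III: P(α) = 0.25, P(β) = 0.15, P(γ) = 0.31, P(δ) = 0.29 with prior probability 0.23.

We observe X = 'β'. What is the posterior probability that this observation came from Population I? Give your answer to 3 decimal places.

0.321

By Bayes' theorem, P(k | x) = π_k f_k(x) / Σ_j π_j f_j(x).
Component likelihoods at x = 'β':
  f_I = 0.24
  f_II = 0.14
  f_III = 0.15
Weight by the priors:
  π_I·f_I = 0.22 × 0.24 = 0.0528
  π_II·f_II = 0.55 × 0.14 = 0.077
  π_III·f_III = 0.23 × 0.15 = 0.0345
Marginal: 0.0528 + 0.077 + 0.0345 = 0.1643
So the posterior for Population I is 0.0528 / 0.1643 ≈ 0.321.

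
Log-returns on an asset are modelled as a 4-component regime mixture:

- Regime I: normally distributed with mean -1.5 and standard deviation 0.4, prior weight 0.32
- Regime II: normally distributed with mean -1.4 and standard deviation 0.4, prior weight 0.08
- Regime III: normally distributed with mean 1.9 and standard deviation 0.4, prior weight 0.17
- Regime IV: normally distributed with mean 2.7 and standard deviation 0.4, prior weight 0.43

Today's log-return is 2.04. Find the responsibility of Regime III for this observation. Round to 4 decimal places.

0.5919

By Bayes' theorem, P(k | x) = π_k f_k(x) / Σ_j π_j f_j(x).
Normal densities:
  f_I = (1/(0.4·√(2π)))·exp(−(2.04−-1.5)²/(2·0.4²)) = 0.997356·exp(-39.16125) = 9.80246e-18
  f_II = (1/(0.4·√(2π)))·exp(−(2.04−-1.4)²/(2·0.4²)) = 0.997356·exp(-36.98000) = 8.68241e-17
  f_III = (1/(0.4·√(2π)))·exp(−(2.04−1.9)²/(2·0.4²)) = 0.997356·exp(-0.06125) = 0.938101
  f_IV = (1/(0.4·√(2π)))·exp(−(2.04−2.7)²/(2·0.4²)) = 0.997356·exp(-1.36125) = 0.255662
Weight by the priors:
  π_I·f_I = 0.32 × 9.80246e-18 = 3.13679e-18
  π_II·f_II = 0.08 × 8.68241e-17 = 6.94593e-18
  π_III·f_III = 0.17 × 0.938101 = 0.159477
  π_IV·f_IV = 0.43 × 0.255662 = 0.109935
Marginal: 3.13679e-18 + 6.94593e-18 + 0.159477 + 0.109935 = 0.269412
So the posterior for Regime III is 0.159477 / 0.269412 ≈ 0.5919.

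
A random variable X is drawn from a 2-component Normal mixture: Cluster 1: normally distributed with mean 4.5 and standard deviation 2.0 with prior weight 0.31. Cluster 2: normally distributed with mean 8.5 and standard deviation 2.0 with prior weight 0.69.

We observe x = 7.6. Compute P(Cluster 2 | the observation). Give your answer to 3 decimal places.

P(component k | x) = π_k·f_k(x) / marginal(x), where marginal(x) = Σ_j π_j·f_j(x).
Normal densities:
  p_1 = 0.0600045
  p_2 = 0.180263
Prior × likelihood for each component:
  π_1·p_1 = 0.31 × 0.0600045 = 0.0186014
  π_2·p_2 = 0.69 × 0.180263 = 0.124382
Sum: 0.0186014 + 0.124382 = 0.142983
P(Cluster 2 | 7.6) ≈ 0.870

0.870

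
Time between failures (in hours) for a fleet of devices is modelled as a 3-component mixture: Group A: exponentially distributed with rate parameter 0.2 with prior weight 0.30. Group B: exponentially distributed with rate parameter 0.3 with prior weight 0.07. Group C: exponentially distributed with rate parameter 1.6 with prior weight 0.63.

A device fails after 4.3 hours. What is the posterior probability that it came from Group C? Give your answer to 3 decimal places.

Posterior ∝ prior × likelihood, so P(k | x) ∝ w_k f_k(x); normalise over all components.
Component likelihoods at x = 4.3 hours:
  L_A = 0.0846324
  L_B = 0.0825812
  L_C = 0.00164503
Multiply by the mixture weights:
  w_A·L_A = 0.30 × 0.0846324 = 0.0253897
  w_B·L_B = 0.07 × 0.0825812 = 0.00578069
  w_C·L_C = 0.63 × 0.00164503 = 0.00103637
Marginal: 0.0253897 + 0.00578069 + 0.00103637 = 0.0322068
Responsibility of Group C: 0.00103637 / 0.0322068 ≈ 0.032

0.032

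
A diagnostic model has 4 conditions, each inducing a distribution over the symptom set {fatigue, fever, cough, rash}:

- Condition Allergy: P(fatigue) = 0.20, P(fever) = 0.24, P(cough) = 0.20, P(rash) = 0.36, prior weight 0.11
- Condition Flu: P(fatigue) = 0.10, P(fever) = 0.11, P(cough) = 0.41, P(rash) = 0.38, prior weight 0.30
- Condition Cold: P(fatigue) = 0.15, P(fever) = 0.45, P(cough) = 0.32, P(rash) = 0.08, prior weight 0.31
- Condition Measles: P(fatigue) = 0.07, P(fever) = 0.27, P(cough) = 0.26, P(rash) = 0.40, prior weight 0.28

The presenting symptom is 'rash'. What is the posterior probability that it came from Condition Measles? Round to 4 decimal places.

Apply Bayes' rule: the posterior for each component is proportional to its prior times its likelihood at x.
Evaluate each component's likelihood at the observed value:
  p_Allergy = 0.36
  p_Flu = 0.38
  p_Cold = 0.08
  p_Measles = 0.4
Unnormalised posteriors:
  w_Allergy·p_Allergy = 0.11 × 0.36 = 0.0396
  w_Flu·p_Flu = 0.30 × 0.38 = 0.114
  w_Cold·p_Cold = 0.31 × 0.08 = 0.0248
  w_Measles·p_Measles = 0.28 × 0.4 = 0.112
Normaliser: 0.0396 + 0.114 + 0.0248 + 0.112 = 0.2904
P(Condition Measles | x) ≈ 0.3857

0.3857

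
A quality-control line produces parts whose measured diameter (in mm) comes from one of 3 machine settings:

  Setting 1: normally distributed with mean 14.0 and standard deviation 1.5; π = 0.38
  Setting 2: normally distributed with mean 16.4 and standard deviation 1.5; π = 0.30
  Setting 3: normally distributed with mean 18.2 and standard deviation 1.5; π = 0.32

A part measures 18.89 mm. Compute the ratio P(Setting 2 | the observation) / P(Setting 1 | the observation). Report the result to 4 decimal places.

40.4316

Only the two components matter; the odds are (π_i f_i(x)) / (π_j f_j(x)).
Component likelihoods at x = 18.89 mm:
  p_1 = 0.00130938
  p_2 = 0.0670576
  p_3 = 0.23926
0.0201173 / 0.000497563 ≈ 40.4316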